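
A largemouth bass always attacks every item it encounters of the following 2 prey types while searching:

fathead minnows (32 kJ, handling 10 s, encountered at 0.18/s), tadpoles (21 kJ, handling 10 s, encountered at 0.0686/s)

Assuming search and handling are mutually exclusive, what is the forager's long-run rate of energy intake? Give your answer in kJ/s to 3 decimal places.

2.066 kJ/s

R = Σλ_iE_i / (1 + Σλ_ih_i)
Numerator: 0.18×32 + 0.0686×21 = 7.201
Denominator: 1 + 0.18×10 + 0.0686×10 = 3.486
R = 7.201/3.486 = 2.066 kJ/s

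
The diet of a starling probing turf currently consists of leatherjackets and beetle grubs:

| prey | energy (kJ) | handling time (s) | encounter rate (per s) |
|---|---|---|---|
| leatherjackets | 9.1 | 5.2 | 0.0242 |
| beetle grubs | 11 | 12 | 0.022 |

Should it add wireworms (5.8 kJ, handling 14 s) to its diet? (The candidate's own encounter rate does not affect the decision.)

On leatherjackets and beetle grubs alone, R = ΣλE/(1+Σλh) = 0.4622/1.39 = 0.3326 kJ/s.
wireworms: E/h = 5.8/14 = 0.4143 kJ/s.
Since 0.4143 > R, including wireworms increases the long-run rate.

Yes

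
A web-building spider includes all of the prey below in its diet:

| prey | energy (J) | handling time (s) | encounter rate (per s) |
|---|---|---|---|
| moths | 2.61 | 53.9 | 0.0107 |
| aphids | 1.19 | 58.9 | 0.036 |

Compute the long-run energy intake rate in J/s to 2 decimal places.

0.02 J/s

R = (0.0107×2.61 + 0.036×1.19) / (1 + 0.0107×53.9 + 0.036×58.9) = 0.07077/3.697 = 0.01914 J/s.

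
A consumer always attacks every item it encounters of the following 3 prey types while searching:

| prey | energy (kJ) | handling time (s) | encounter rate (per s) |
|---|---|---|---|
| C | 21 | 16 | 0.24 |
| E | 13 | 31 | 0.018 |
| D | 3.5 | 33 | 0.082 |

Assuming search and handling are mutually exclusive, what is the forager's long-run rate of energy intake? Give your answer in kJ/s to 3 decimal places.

R = Σλ_iE_i / (1 + Σλ_ih_i)
Numerator: 0.24×21 + 0.018×13 + 0.082×3.5 = 5.561
Denominator: 1 + 0.24×16 + 0.018×31 + 0.082×33 = 8.104
R = 5.561/8.104 = 0.6862 kJ/s

0.686 kJ/s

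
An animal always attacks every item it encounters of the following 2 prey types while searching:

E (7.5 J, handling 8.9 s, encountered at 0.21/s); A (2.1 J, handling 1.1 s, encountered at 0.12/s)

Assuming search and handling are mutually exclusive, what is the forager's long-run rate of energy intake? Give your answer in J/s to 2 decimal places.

R = Σλ_iE_i / (1 + Σλ_ih_i)
Numerator: 0.21×7.5 + 0.12×2.1 = 1.827
Denominator: 1 + 0.21×8.9 + 0.12×1.1 = 3.001
R = 1.827/3.001 = 0.6088 J/s

0.61 J/s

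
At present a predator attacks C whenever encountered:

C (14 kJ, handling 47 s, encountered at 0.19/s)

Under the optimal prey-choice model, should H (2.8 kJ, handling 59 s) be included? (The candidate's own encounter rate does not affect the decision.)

No

On C alone, R = ΣλE/(1+Σλh) = 2.66/9.93 = 0.2679 kJ/s.
H: E/h = 2.8/59 = 0.04746 kJ/s.
Since 0.04746 < R, time spent handling H is better spent searching.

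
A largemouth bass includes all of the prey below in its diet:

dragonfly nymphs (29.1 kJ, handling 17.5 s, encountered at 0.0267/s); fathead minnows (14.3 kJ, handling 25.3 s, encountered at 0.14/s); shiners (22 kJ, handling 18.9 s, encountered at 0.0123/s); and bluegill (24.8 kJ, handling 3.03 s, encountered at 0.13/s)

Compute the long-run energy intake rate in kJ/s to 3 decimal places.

R = Σλ_iE_i / (1 + Σλ_ih_i)
Numerator: 0.0267×29.1 + 0.14×14.3 + 0.0123×22 + 0.13×24.8 = 6.274
Denominator: 1 + 0.0267×17.5 + 0.14×25.3 + 0.0123×18.9 + 0.13×3.03 = 5.636
R = 6.274/5.636 = 1.113 kJ/s

1.113 kJ/s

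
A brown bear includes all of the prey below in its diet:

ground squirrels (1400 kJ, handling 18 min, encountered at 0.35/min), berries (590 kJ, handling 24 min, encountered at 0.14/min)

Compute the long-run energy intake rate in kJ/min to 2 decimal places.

R = (0.35×1400 + 0.14×590) / (1 + 0.35×18 + 0.14×24) = 572.6/10.66 = 53.71 kJ/min.

53.71 kJ/min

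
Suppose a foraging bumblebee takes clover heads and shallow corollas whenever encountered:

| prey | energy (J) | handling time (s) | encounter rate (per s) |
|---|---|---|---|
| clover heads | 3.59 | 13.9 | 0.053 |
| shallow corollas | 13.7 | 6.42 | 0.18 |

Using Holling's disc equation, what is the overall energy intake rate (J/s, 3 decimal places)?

R = (0.053×3.59 + 0.18×13.7) / (1 + 0.053×13.9 + 0.18×6.42) = 2.656/2.892 = 0.9184 J/s.

0.918 J/s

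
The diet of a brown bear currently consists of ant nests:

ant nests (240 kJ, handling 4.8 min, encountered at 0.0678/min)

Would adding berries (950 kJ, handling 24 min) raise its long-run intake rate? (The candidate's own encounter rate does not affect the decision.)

Yes

On ant nests alone, R = ΣλE/(1+Σλh) = 16.27/1.325 = 12.28 kJ/min.
berries: E/h = 950/24 = 39.58 kJ/min.
Since 39.58 > R, including berries increases the long-run rate.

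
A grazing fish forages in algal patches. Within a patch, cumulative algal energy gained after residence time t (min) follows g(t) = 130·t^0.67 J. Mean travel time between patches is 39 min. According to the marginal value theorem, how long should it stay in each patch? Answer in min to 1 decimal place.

79.2 min

Maximise g(t)/(T+t): set derivative to zero → g'(t)(T+t) = g(t).
g'(t) = 0.67·130·t^-0.33. Setting 0.67·130·t^-0.33 = 130·t^0.67/(39+t) gives 0.67(39+t) = t, so 0.33·t = 0.67×39.
t* = 0.67×39/0.33 = 79.18 min.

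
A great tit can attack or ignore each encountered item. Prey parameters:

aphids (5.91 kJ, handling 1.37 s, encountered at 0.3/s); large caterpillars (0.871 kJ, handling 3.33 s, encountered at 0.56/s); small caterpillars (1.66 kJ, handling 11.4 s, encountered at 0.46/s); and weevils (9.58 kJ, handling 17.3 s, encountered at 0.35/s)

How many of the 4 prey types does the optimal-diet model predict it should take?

E/h in descending order: aphids 4.31, weevils 0.554, large caterpillars 0.262, small caterpillars 0.146 kJ/s. The optimal diet is the largest prefix of this list for which every included type satisfies E_i/h_i > R on the types above it.
Rate on top 1: 1.257. weevils: 0.554 < 1.257 → exclude; stop.
Optimal diet: aphids — 1 of 4 types.

1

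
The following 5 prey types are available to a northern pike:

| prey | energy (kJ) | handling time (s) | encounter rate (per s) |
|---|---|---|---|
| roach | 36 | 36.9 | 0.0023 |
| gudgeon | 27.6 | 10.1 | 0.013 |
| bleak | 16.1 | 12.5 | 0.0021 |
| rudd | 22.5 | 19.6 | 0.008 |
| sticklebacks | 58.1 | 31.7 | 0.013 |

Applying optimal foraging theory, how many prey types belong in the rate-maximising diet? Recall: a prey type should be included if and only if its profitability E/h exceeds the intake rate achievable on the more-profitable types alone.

Rank by E/h (kJ/s): gudgeon 2.73, sticklebacks 1.83, bleak 1.29, rudd 1.15, roach 0.976. Include each in turn until the next type's E/h falls below the running intake rate.
Rate on top 1: 0.3172. sticklebacks: 1.83 > 0.3172 → include.
Rate on top 2: 0.7218. bleak: 1.29 > 0.7218 → include.
Rate on top 3: 0.7313. rudd: 1.15 > 0.7313 → include.
Rate on top 4: 0.7692. roach: 0.976 > 0.7692 → include.
Optimal diet: gudgeon, sticklebacks, bleak, rudd, roach — 5 of 5 types.

5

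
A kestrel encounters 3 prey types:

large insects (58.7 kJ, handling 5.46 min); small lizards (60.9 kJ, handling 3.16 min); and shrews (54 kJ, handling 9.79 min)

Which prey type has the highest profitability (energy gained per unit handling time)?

In descending order of E/h:
small lizards: 60.9/3.16 = 19.3 kJ/min
large insects: 58.7/5.46 = 10.8 kJ/min
shrews: 54/9.79 = 5.52 kJ/min

small lizards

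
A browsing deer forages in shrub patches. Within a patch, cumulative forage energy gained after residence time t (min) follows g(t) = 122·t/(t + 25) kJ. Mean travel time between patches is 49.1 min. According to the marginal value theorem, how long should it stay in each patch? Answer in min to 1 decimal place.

Maximise g(t)/(T+t): set derivative to zero → g'(t)(T+t) = g(t).
g'(t) = 122·25/(t + 25)². Setting 122·25/(t+25)² = 122t/[(t+25)(49.1+t)] gives 25(49.1+t) = t(t+25), so t² = 25×49.1 = 1228.
t* = √1228 = 35.04 min.

35.0 min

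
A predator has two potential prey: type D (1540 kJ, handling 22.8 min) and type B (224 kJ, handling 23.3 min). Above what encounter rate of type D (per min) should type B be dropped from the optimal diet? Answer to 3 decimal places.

The zero-one rule: include type B iff E₂/h₂ > λE₁/(1+λh₁). Equality gives the switch point.
λE₁h₂ = E₂ + λE₂h₁ ⇒ λ = E₂/(E₁h₂ − E₂h₁) = 224/(3.588e+04 − 5107) = 0.007279 per min.

0.007 per min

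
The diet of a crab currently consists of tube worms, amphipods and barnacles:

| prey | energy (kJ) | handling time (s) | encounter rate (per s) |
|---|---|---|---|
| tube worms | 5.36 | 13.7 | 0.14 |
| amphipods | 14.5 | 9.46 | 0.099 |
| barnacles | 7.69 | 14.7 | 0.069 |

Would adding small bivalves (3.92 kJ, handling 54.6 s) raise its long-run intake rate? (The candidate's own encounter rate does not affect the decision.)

No

Current rate: (0.14×5.36 + 0.099×14.5 + 0.069×7.69)/(1 + 0.14×13.7 + 0.099×9.46 + 0.069×14.7) = 0.5579 kJ/s.
small bivalves: E/h = 3.92/54.6 = 0.07179 kJ/s.
Since 0.07179 < R, time spent handling small bivalves is better spent searching.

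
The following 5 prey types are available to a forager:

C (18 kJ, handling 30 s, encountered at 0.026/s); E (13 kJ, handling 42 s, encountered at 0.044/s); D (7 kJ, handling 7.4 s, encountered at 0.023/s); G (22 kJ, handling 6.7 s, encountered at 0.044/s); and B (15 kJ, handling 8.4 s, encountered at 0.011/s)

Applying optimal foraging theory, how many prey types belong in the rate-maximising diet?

Rank by E/h (kJ/s): G 3.28, B 1.79, D 0.946, C 0.6, E 0.31. Include each in turn until the next type's E/h falls below the running intake rate.
Rate on top 1: 0.7476. B: 1.79 > 0.7476 → include.
Rate on top 2: 0.8168. D: 0.946 > 0.8168 → include.
Rate on top 3: 0.8309. C: 0.6 < 0.8309 → exclude; stop.
Optimal diet: G, B, D — 3 of 5 types.

3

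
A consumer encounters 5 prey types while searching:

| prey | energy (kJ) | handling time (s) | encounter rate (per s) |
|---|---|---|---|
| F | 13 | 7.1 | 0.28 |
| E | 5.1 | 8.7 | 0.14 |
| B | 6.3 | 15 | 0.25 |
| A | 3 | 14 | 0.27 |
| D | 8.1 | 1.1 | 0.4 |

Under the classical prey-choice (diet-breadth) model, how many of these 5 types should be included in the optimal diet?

1

Rank by E/h (kJ/s): D 7.36, F 1.83, E 0.586, B 0.42, A 0.214. Include each in turn until the next type's E/h falls below the running intake rate.
Rate on top 1: 2.25. F: 1.83 < 2.25 → exclude; stop.
Optimal diet: D — 1 of 5 types.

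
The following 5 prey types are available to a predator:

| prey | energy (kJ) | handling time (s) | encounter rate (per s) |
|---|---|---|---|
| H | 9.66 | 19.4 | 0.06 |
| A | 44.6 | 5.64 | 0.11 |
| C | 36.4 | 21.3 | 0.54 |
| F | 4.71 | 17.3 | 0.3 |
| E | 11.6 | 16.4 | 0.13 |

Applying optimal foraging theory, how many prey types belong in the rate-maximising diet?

1

Profitabilities (E/h, kJ/s): A 7.91, C 1.71, E 0.707, H 0.498, F 0.272. Add prey in this order while the next type's profitability exceeds the intake rate on those already taken.
Rate on top 1: 3.028. C: 1.71 < 3.028 → exclude; stop.
Optimal diet: A — 1 of 5 types.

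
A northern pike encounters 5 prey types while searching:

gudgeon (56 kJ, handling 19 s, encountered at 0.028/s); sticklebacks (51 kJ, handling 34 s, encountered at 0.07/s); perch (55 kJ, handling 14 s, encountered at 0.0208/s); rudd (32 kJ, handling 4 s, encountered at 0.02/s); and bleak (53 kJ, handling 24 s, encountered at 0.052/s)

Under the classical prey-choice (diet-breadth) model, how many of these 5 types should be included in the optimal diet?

4

Rank by E/h (kJ/s): rudd 8, perch 3.93, gudgeon 2.95, bleak 2.21, sticklebacks 1.5. Include each in turn until the next type's E/h falls below the running intake rate.
Rate on top 1: 0.5926. perch: 3.93 > 0.5926 → include.
Rate on top 2: 1.301. gudgeon: 2.95 > 1.301 → include.
Rate on top 3: 1.761. bleak: 2.21 > 1.761 → include.
Rate on top 4: 1.938. sticklebacks: 1.5 < 1.938 → exclude; stop.
Optimal diet: rudd, perch, gudgeon, bleak — 4 of 5 types.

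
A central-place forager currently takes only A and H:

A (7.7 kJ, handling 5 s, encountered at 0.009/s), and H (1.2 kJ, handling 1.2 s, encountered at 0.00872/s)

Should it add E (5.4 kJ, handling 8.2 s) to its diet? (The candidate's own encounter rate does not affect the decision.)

Current rate: (0.009×7.7 + 0.00872×1.2)/(1 + 0.009×5 + 0.00872×1.2) = 0.07557 kJ/s.
Profitability of E: 5.4/8.2 = 0.6585 kJ/s.
Since 0.6585 > R, including E increases the long-run rate.

Yes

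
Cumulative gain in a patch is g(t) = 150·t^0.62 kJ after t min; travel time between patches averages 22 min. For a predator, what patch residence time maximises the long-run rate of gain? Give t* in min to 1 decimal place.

Optimal t* satisfies g'(t*) = g(t*)/(T + t*).
g'(t) = 0.62·150·t^-0.38. Setting 0.62·150·t^-0.38 = 150·t^0.62/(22+t) gives 0.62(22+t) = t, so 0.38·t = 0.62×22.
t* = 0.62×22/0.38 = 35.89 min.

35.9 min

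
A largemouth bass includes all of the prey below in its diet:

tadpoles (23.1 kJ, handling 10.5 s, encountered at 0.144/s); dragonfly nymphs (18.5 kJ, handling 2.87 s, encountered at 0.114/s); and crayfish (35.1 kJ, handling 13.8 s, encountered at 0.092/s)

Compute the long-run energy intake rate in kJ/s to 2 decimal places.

Energy encountered per unit search time: 0.144×23.1 + 0.114×18.5 + 0.092×35.1 = 8.665 kJ/s.
Handling time per unit search time: 0.144×10.5 + 0.114×2.87 + 0.092×13.8 = 3.109.
Rate = 8.665/(1 + 3.109) = 2.109 kJ/s.

2.11 kJ/s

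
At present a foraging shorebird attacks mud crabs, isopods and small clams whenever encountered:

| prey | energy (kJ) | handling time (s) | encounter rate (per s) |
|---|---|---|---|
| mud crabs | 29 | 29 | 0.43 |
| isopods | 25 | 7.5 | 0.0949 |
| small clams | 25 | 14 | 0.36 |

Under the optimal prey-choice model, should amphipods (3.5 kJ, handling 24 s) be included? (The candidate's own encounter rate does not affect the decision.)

On mud crabs, isopods and small clams alone, R = ΣλE/(1+Σλh) = 23.84/19.22 = 1.24 kJ/s.
Profitability of amphipods: 3.5/24 = 0.1458 kJ/s.
Since 0.1458 < R, time spent handling amphipods is better spent searching.

No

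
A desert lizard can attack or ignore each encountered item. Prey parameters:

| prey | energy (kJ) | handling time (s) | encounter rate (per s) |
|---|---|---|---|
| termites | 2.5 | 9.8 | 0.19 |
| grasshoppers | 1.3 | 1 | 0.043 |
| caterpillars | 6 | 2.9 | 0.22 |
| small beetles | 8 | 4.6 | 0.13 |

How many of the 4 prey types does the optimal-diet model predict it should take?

3

Rank by E/h (kJ/s): caterpillars 2.07, small beetles 1.74, grasshoppers 1.3, termites 0.255. Include each in turn until the next type's E/h falls below the running intake rate.
Rate on top 1: 0.8059. small beetles: 1.74 > 0.8059 → include.
Rate on top 2: 1.055. grasshoppers: 1.3 > 1.055 → include.
Rate on top 3: 1.06. termites: 0.255 < 1.06 → exclude; stop.
Optimal diet: caterpillars, small beetles, grasshoppers — 3 of 4 types.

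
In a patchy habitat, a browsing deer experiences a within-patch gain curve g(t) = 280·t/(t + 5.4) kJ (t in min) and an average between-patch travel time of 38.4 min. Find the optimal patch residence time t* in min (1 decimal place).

14.4 min

By the marginal value theorem, leave when the instantaneous gain rate g'(t) equals the habitat-wide average g(t)/(T + t).
g'(t) = 280·5.4/(t + 5.4)². Setting 280·5.4/(t+5.4)² = 280t/[(t+5.4)(38.4+t)] gives 5.4(38.4+t) = t(t+5.4), so t² = 5.4×38.4 = 207.4.
t* = √207.4 = 14.4 min.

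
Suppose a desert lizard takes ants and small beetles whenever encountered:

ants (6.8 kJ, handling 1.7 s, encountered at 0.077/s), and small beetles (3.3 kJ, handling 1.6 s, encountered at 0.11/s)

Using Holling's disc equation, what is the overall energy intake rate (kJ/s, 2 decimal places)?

0.68 kJ/s

R = Σλ_iE_i / (1 + Σλ_ih_i)
Numerator: 0.077×6.8 + 0.11×3.3 = 0.8866
Denominator: 1 + 0.077×1.7 + 0.11×1.6 = 1.307
R = 0.8866/1.307 = 0.6784 kJ/s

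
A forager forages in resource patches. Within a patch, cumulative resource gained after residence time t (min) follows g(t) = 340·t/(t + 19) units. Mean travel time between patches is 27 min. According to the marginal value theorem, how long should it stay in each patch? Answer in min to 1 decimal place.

22.6 min

Maximise g(t)/(T+t): set derivative to zero → g'(t)(T+t) = g(t).
g'(t) = 340·19/(t + 19)². Setting 340·19/(t+19)² = 340t/[(t+19)(27+t)] gives 19(27+t) = t(t+19), so t² = 19×27 = 513.
t* = √513 = 22.65 min.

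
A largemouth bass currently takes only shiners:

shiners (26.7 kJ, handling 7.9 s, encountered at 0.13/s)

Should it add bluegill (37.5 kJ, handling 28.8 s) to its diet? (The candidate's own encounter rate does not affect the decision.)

No

Intake rate on the current diet: R = (0.13×26.7) / (1 + 0.13×7.9) = 3.471/2.027 = 1.712 kJ/s.
bluegill: E/h = 37.5/28.8 = 1.302 kJ/s.
1.302 < 1.712, so adding bluegill would lower the average — exclude it.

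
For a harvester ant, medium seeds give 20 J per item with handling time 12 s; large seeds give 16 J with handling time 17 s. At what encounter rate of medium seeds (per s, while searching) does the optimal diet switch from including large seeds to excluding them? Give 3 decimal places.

0.108 per s

Drop large seeds once their profitability E₂/h₂ falls below the rate achievable on medium seeds alone: E₂/h₂ = λE₁/(1 + λh₁).
Solve for λ: λE₁h₂ = E₂(1 + λh₁) → λ(E₁h₂ − E₂h₁) = E₂ → λ = E₂/(E₁h₂ − E₂h₁).
λ = 16/(20×17 − 16×12) = 16/148 = 0.1081 per s.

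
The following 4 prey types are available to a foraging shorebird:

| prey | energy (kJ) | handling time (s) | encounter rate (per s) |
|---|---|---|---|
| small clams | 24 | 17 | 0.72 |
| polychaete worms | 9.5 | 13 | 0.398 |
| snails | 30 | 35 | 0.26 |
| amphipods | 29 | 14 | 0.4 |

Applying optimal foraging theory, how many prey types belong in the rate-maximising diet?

1

E/h in descending order: amphipods 2.07, small clams 1.41, snails 0.857, polychaete worms 0.731 kJ/s. The optimal diet is the largest prefix of this list for which every included type satisfies E_i/h_i > R on the types above it.
Rate on top 1: 1.758. small clams: 1.41 < 1.758 → exclude; stop.
Optimal diet: amphipods — 1 of 4 types.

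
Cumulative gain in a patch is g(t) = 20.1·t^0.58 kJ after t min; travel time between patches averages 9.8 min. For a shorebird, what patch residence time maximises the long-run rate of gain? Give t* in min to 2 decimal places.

13.53 min

Optimal t* satisfies g'(t*) = g(t*)/(T + t*).
g'(t) = 0.58·20.1·t^-0.42. Setting 0.58·20.1·t^-0.42 = 20.1·t^0.58/(9.8+t) gives 0.58(9.8+t) = t, so 0.42·t = 0.58×9.8.
t* = 0.58×9.8/0.42 = 13.53 min.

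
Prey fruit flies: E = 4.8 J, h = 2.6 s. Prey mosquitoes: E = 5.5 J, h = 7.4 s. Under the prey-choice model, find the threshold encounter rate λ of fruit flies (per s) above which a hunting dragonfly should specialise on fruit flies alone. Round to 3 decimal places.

Drop mosquitoes once their profitability E₂/h₂ falls below the rate achievable on fruit flies alone: E₂/h₂ = λE₁/(1 + λh₁).
Solve for λ: λE₁h₂ = E₂(1 + λh₁) → λ(E₁h₂ − E₂h₁) = E₂ → λ = E₂/(E₁h₂ − E₂h₁).
λ = 5.5/(4.8×7.4 − 5.5×2.6) = 5.5/21.22 = 0.2592 per s.

0.259 per s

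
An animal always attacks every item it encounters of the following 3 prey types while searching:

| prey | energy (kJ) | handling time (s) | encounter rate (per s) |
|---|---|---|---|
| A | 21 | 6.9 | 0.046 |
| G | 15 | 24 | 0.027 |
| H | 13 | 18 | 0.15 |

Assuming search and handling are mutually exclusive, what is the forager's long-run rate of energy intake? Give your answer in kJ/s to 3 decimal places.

0.712 kJ/s

R = Σλ_iE_i / (1 + Σλ_ih_i)
Numerator: 0.046×21 + 0.027×15 + 0.15×13 = 3.321
Denominator: 1 + 0.046×6.9 + 0.027×24 + 0.15×18 = 4.665
R = 3.321/4.665 = 0.7118 kJ/s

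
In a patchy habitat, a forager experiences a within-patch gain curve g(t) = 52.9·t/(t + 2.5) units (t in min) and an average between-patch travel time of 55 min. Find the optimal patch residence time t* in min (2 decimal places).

By the marginal value theorem, leave when the instantaneous gain rate g'(t) equals the habitat-wide average g(t)/(T + t).
g'(t) = 52.9·2.5/(t + 2.5)². Setting 52.9·2.5/(t+2.5)² = 52.9t/[(t+2.5)(55+t)] gives 2.5(55+t) = t(t+2.5), so t² = 2.5×55 = 137.5.
t* = √137.5 = 11.73 min.

11.73 min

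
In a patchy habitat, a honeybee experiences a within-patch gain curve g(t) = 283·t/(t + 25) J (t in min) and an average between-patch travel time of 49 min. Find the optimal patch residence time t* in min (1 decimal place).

35.0 min

By the marginal value theorem, leave when the instantaneous gain rate g'(t) equals the habitat-wide average g(t)/(T + t).
g'(t) = 283·25/(t + 25)². Setting 283·25/(t+25)² = 283t/[(t+25)(49+t)] gives 25(49+t) = t(t+25), so t² = 25×49 = 1225.
t* = √1225 = 35 min.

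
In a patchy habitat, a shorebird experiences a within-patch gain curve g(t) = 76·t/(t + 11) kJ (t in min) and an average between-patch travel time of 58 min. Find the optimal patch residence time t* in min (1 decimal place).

25.3 min

Optimal t* satisfies g'(t*) = g(t*)/(T + t*).
g'(t) = 76·11/(t + 11)². Setting 76·11/(t+11)² = 76t/[(t+11)(58+t)] gives 11(58+t) = t(t+11), so t² = 11×58 = 638.
t* = √638 = 25.26 min.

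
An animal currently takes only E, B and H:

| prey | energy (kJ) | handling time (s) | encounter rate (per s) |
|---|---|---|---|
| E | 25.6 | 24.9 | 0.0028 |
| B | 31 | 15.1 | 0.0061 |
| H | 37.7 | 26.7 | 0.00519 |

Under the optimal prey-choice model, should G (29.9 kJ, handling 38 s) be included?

Current rate: (0.0028×25.6 + 0.0061×31 + 0.00519×37.7)/(1 + 0.0028×24.9 + 0.0061×15.1 + 0.00519×26.7) = 0.351 kJ/s.
G: E/h = 29.9/38 = 0.7868 kJ/s.
Since 0.7868 > R, including G increases the long-run rate.

Yes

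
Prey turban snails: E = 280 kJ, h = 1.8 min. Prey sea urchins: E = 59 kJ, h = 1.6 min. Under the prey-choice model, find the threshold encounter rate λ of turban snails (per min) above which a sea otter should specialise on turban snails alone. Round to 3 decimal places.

Drop sea urchins once their profitability E₂/h₂ falls below the rate achievable on turban snails alone: E₂/h₂ = λE₁/(1 + λh₁).
Solve for λ: λE₁h₂ = E₂(1 + λh₁) → λ(E₁h₂ − E₂h₁) = E₂ → λ = E₂/(E₁h₂ − E₂h₁).
λ = 59/(280×1.6 − 59×1.8) = 59/341.8 = 0.1726 per min.

0.173 per min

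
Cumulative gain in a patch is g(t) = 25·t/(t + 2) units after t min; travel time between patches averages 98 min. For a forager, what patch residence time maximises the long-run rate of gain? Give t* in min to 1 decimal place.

14.0 min

Maximise g(t)/(T+t): set derivative to zero → g'(t)(T+t) = g(t).
g'(t) = 25·2/(t + 2)². Setting 25·2/(t+2)² = 25t/[(t+2)(98+t)] gives 2(98+t) = t(t+2), so t² = 2×98 = 196.
t* = √196 = 14 min.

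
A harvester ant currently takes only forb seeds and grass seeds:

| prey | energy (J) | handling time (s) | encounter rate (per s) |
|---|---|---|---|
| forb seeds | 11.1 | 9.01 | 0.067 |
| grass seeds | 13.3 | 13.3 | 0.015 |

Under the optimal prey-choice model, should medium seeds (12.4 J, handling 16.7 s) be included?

On forb seeds and grass seeds alone, R = ΣλE/(1+Σλh) = 0.9432/1.803 = 0.5231 J/s.
medium seeds: E/h = 12.4/16.7 = 0.7425 J/s.
0.7425 > 0.5231, so adding medium seeds raises the average — include it.

Yes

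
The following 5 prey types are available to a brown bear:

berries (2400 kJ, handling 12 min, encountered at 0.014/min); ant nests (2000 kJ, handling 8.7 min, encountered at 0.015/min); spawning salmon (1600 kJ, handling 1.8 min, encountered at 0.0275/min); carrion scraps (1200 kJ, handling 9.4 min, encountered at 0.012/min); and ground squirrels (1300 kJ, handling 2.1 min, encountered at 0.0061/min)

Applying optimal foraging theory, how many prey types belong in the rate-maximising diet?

Profitabilities (E/h, kJ/min): spawning salmon 889, ground squirrels 619, ant nests 230, berries 200, carrion scraps 128. Add prey in this order while the next type's profitability exceeds the intake rate on those already taken.
Rate on top 1: 41.92. ground squirrels: 619 > 41.92 → include.
Rate on top 2: 48.88. ant nests: 230 > 48.88 → include.
Rate on top 3: 68.69. berries: 200 > 68.69 → include.
Rate on top 4: 84.9. carrion scraps: 128 > 84.9 → include.
Optimal diet: spawning salmon, ground squirrels, ant nests, berries, carrion scraps — 5 of 5 types.

5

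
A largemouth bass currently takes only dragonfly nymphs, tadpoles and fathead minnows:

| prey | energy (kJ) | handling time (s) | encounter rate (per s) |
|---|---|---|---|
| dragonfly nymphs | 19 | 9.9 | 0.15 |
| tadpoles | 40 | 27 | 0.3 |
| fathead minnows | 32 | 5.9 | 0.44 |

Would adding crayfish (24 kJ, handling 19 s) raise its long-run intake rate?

Current rate: (0.15×19 + 0.3×40 + 0.44×32)/(1 + 0.15×9.9 + 0.3×27 + 0.44×5.9) = 2.195 kJ/s.
Profitability of crayfish: 24/19 = 1.263 kJ/s.
Since 1.263 < R, time spent handling crayfish is better spent searching.

No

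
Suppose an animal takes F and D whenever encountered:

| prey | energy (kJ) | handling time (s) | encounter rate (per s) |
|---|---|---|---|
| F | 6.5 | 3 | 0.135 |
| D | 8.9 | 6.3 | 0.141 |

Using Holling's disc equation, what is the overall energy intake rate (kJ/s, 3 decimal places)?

R = Σλ_iE_i / (1 + Σλ_ih_i)
Numerator: 0.135×6.5 + 0.141×8.9 = 2.132
Denominator: 1 + 0.135×3 + 0.141×6.3 = 2.293
R = 2.132/2.293 = 0.9298 kJ/s

0.930 kJ/s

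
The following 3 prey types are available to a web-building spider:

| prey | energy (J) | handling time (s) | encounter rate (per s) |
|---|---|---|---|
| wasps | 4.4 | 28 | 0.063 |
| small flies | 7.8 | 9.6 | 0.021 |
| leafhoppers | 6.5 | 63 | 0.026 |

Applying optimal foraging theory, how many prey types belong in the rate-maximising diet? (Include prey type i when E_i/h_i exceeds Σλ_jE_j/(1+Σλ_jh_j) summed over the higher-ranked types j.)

2

Rank by E/h (J/s): small flies 0.812, wasps 0.157, leafhoppers 0.103. Include each in turn until the next type's E/h falls below the running intake rate.
Rate on top 1: 0.1363. wasps: 0.157 > 0.1363 → include.
Rate on top 2: 0.1487. leafhoppers: 0.103 < 0.1487 → exclude; stop.
Optimal diet: small flies, wasps — 2 of 3 types.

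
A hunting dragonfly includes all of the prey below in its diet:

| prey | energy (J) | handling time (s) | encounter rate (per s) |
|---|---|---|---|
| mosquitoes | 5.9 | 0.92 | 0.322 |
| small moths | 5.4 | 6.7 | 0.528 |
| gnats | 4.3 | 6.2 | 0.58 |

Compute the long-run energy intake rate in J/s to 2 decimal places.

Energy encountered per unit search time: 0.322×5.9 + 0.528×5.4 + 0.58×4.3 = 7.245 J/s.
Handling time per unit search time: 0.322×0.92 + 0.528×6.7 + 0.58×6.2 = 7.43.
Rate = 7.245/(1 + 7.43) = 0.8594 J/s.

0.86 J/s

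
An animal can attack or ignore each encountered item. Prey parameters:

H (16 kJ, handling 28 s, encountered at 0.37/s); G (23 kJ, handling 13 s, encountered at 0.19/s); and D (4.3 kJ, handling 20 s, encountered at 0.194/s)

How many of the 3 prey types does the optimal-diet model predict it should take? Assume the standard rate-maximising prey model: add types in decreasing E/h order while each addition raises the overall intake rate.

E/h in descending order: G 1.77, H 0.571, D 0.215 kJ/s. The optimal diet is the largest prefix of this list for which every included type satisfies E_i/h_i > R on the types above it.
Rate on top 1: 1.259. H: 0.571 < 1.259 → exclude; stop.
Optimal diet: G — 1 of 3 types.

1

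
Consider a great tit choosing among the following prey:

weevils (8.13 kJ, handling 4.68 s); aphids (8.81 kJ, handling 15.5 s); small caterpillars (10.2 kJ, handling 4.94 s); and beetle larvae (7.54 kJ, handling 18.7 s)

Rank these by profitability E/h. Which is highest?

small caterpillars

In descending order of E/h:
small caterpillars: 10.2/4.94 = 2.06 kJ/s
weevils: 8.13/4.68 = 1.74 kJ/s
aphids: 8.81/15.5 = 0.568 kJ/s
beetle larvae: 7.54/18.7 = 0.403 kJ/s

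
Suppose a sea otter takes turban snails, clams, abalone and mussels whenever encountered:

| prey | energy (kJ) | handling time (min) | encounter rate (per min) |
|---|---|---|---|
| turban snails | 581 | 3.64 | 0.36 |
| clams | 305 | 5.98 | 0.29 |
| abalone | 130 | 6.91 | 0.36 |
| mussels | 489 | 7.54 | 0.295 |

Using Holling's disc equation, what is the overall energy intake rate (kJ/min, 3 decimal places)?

55.806 kJ/min

R = Σλ_iE_i / (1 + Σλ_ih_i)
Numerator: 0.36×581 + 0.29×305 + 0.36×130 + 0.295×489 = 488.7
Denominator: 1 + 0.36×3.64 + 0.29×5.98 + 0.36×6.91 + 0.295×7.54 = 8.756
R = 488.7/8.756 = 55.81 kJ/min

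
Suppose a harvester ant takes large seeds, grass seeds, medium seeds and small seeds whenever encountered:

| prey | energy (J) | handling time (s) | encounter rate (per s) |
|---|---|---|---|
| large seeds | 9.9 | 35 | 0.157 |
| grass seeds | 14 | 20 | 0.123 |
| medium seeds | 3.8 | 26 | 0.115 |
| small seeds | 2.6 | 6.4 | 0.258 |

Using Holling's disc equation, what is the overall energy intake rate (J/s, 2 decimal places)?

Energy encountered per unit search time: 0.157×9.9 + 0.123×14 + 0.115×3.8 + 0.258×2.6 = 4.384 J/s.
Handling time per unit search time: 0.157×35 + 0.123×20 + 0.115×26 + 0.258×6.4 = 12.6.
Rate = 4.384/(1 + 12.6) = 0.3225 J/s.

0.32 J/s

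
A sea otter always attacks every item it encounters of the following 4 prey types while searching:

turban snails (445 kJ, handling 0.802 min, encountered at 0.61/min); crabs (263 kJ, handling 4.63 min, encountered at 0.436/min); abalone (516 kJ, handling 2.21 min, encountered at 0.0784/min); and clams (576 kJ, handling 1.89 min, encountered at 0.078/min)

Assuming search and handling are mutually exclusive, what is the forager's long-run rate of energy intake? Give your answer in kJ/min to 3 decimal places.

R = Σλ_iE_i / (1 + Σλ_ih_i)
Numerator: 0.61×445 + 0.436×263 + 0.0784×516 + 0.078×576 = 471.5
Denominator: 1 + 0.61×0.802 + 0.436×4.63 + 0.0784×2.21 + 0.078×1.89 = 3.829
R = 471.5/3.829 = 123.2 kJ/min

123.153 kJ/min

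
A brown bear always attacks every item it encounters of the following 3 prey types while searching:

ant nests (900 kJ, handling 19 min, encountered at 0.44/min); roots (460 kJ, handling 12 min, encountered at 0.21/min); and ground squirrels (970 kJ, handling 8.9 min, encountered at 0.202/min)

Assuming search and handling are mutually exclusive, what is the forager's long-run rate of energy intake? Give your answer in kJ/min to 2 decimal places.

Energy encountered per unit search time: 0.44×900 + 0.21×460 + 0.202×970 = 688.5 kJ/min.
Handling time per unit search time: 0.44×19 + 0.21×12 + 0.202×8.9 = 12.68.
Rate = 688.5/(1 + 12.68) = 50.34 kJ/min.

50.34 kJ/min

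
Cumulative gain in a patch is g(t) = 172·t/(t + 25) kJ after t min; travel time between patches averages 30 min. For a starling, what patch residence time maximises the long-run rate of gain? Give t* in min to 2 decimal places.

Maximise g(t)/(T+t): set derivative to zero → g'(t)(T+t) = g(t).
g'(t) = 172·25/(t + 25)². Setting 172·25/(t+25)² = 172t/[(t+25)(30+t)] gives 25(30+t) = t(t+25), so t² = 25×30 = 750.
t* = √750 = 27.39 min.

27.39 min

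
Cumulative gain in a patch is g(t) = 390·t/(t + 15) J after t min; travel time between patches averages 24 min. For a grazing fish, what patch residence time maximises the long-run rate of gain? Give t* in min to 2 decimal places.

Maximise g(t)/(T+t): set derivative to zero → g'(t)(T+t) = g(t).
g'(t) = 390·15/(t + 15)². Setting 390·15/(t+15)² = 390t/[(t+15)(24+t)] gives 15(24+t) = t(t+15), so t² = 15×24 = 360.
t* = √360 = 18.97 min.

18.97 min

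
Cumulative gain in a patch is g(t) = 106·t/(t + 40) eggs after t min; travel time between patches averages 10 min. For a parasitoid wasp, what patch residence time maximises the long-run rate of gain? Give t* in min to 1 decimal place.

20.0 min

Optimal t* satisfies g'(t*) = g(t*)/(T + t*).
g'(t) = 106·40/(t + 40)². Setting 106·40/(t+40)² = 106t/[(t+40)(10+t)] gives 40(10+t) = t(t+40), so t² = 40×10 = 400.
t* = √400 = 20 min.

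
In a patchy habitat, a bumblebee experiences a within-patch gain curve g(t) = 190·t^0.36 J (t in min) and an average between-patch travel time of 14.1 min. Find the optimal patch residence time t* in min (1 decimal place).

Maximise g(t)/(T+t): set derivative to zero → g'(t)(T+t) = g(t).
g'(t) = 0.36·190·t^-0.64. Setting 0.36·190·t^-0.64 = 190·t^0.36/(14.1+t) gives 0.36(14.1+t) = t, so 0.64·t = 0.36×14.1.
t* = 0.36×14.1/0.64 = 7.931 min.

7.9 min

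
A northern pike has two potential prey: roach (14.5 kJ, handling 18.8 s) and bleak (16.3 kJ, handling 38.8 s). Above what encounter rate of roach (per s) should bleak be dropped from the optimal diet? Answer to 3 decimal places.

0.064 per s

Drop bleak once their profitability E₂/h₂ falls below the rate achievable on roach alone: E₂/h₂ = λE₁/(1 + λh₁).
Solve for λ: λE₁h₂ = E₂(1 + λh₁) → λ(E₁h₂ − E₂h₁) = E₂ → λ = E₂/(E₁h₂ − E₂h₁).
λ = 16.3/(14.5×38.8 − 16.3×18.8) = 16.3/256.2 = 0.06363 per s.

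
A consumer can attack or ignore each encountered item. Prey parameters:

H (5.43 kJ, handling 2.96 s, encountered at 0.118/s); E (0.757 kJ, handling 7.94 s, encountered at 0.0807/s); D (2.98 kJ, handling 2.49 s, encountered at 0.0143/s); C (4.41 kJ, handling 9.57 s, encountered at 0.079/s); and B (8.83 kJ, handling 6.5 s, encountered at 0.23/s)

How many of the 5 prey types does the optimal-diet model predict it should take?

Profitabilities (E/h, kJ/s): H 1.83, B 1.36, D 1.2, C 0.461, E 0.0953. Add prey in this order while the next type's profitability exceeds the intake rate on those already taken.
Rate on top 1: 0.4749. B: 1.36 > 0.4749 → include.
Rate on top 2: 0.9393. D: 1.2 > 0.9393 → include.
Rate on top 3: 0.9425. C: 0.461 < 0.9425 → exclude; stop.
Optimal diet: H, B, D — 3 of 5 types.

3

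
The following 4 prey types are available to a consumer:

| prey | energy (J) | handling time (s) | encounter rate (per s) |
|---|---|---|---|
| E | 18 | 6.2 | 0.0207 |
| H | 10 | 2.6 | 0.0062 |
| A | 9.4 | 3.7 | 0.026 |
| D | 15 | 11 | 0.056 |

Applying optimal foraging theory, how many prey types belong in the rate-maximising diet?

4

Rank by E/h (J/s): H 3.85, E 2.9, A 2.54, D 1.36. Include each in turn until the next type's E/h falls below the running intake rate.
Rate on top 1: 0.06102. E: 2.9 > 0.06102 → include.
Rate on top 2: 0.3797. A: 2.54 > 0.3797 → include.
Rate on top 3: 0.5473. D: 1.36 > 0.5473 → include.
Optimal diet: H, E, A, D — 4 of 4 types.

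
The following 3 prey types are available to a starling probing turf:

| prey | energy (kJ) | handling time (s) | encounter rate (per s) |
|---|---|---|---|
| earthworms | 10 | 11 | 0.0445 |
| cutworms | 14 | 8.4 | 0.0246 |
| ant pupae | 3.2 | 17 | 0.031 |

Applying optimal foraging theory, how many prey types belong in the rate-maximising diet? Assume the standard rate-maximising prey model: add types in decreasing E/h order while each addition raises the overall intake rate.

Rank by E/h (kJ/s): cutworms 1.67, earthworms 0.909, ant pupae 0.188. Include each in turn until the next type's E/h falls below the running intake rate.
Rate on top 1: 0.2854. earthworms: 0.909 > 0.2854 → include.
Rate on top 2: 0.4654. ant pupae: 0.188 < 0.4654 → exclude; stop.
Optimal diet: cutworms, earthworms — 2 of 3 types.

2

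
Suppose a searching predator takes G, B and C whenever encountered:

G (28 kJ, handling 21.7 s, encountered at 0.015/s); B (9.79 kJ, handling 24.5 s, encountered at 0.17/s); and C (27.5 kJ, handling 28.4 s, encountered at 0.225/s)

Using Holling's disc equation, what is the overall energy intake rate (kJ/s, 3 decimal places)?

0.696 kJ/s

R = Σλ_iE_i / (1 + Σλ_ih_i)
Numerator: 0.015×28 + 0.17×9.79 + 0.225×27.5 = 8.272
Denominator: 1 + 0.015×21.7 + 0.17×24.5 + 0.225×28.4 = 11.88
R = 8.272/11.88 = 0.6963 kJ/s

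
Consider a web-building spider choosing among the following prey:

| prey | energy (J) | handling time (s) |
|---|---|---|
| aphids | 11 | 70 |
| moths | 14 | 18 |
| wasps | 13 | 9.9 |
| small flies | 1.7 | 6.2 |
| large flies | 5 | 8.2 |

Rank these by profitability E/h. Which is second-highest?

In descending order of E/h:
wasps: 13/9.9 = 1.31 J/s
moths: 14/18 = 0.778 J/s
large flies: 5/8.2 = 0.61 J/s
small flies: 1.7/6.2 = 0.274 J/s
aphids: 11/70 = 0.157 J/s

moths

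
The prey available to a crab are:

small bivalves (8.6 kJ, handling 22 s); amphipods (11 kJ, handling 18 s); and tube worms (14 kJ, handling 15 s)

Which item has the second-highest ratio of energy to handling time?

Profitability E/h (kJ/s): small bivalves = 8.6/22 = 0.391, amphipods = 11/18 = 0.611, tube worms = 14/15 = 0.933.
Ranked: tube worms > amphipods > small bivalves.

amphipods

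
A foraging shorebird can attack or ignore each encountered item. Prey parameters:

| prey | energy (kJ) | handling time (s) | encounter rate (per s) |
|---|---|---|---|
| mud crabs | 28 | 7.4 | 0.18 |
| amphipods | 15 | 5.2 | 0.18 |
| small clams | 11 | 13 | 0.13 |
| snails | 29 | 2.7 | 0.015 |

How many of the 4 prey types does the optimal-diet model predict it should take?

3

Profitabilities (E/h, kJ/s): snails 10.7, mud crabs 3.78, amphipods 2.88, small clams 0.846. Add prey in this order while the next type's profitability exceeds the intake rate on those already taken.
Rate on top 1: 0.4181. mud crabs: 3.78 > 0.4181 → include.
Rate on top 2: 2.308. amphipods: 2.88 > 2.308 → include.
Rate on top 3: 2.471. small clams: 0.846 < 2.471 → exclude; stop.
Optimal diet: snails, mud crabs, amphipods — 3 of 4 types.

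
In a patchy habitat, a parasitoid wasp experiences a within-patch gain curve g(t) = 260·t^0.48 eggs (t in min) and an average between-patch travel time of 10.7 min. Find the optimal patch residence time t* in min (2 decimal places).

By the marginal value theorem, leave when the instantaneous gain rate g'(t) equals the habitat-wide average g(t)/(T + t).
g'(t) = 0.48·260·t^-0.52. Setting 0.48·260·t^-0.52 = 260·t^0.48/(10.7+t) gives 0.48(10.7+t) = t, so 0.52·t = 0.48×10.7.
t* = 0.48×10.7/0.52 = 9.877 min.

9.88 min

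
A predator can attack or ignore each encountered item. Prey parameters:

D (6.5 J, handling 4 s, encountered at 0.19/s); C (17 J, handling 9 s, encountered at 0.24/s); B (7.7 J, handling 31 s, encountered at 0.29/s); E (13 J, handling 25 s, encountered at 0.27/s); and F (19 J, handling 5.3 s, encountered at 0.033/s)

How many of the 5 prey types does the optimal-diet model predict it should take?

Profitabilities (E/h, J/s): F 3.58, C 1.89, D 1.62, E 0.52, B 0.248. Add prey in this order while the next type's profitability exceeds the intake rate on those already taken.
Rate on top 1: 0.5337. C: 1.89 > 0.5337 → include.
Rate on top 2: 1.411. D: 1.62 > 1.411 → include.
Rate on top 3: 1.451. E: 0.52 < 1.451 → exclude; stop.
Optimal diet: F, C, D — 3 of 5 types.

3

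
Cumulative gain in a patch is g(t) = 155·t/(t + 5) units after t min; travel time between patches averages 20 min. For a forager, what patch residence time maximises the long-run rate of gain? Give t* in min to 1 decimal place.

Optimal t* satisfies g'(t*) = g(t*)/(T + t*).
g'(t) = 155·5/(t + 5)². Setting 155·5/(t+5)² = 155t/[(t+5)(20+t)] gives 5(20+t) = t(t+5), so t² = 5×20 = 100.
t* = √100 = 10 min.

10.0 min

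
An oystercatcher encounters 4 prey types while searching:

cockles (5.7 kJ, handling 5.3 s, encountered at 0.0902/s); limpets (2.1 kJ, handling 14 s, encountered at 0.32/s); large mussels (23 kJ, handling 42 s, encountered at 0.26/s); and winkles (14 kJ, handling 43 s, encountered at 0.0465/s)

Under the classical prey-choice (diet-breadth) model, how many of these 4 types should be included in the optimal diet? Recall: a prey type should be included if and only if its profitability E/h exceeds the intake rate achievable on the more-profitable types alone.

E/h in descending order: cockles 1.08, large mussels 0.548, winkles 0.326, limpets 0.15 kJ/s. The optimal diet is the largest prefix of this list for which every included type satisfies E_i/h_i > R on the types above it.
Rate on top 1: 0.3478. large mussels: 0.548 > 0.3478 → include.
Rate on top 2: 0.5238. winkles: 0.326 < 0.5238 → exclude; stop.
Optimal diet: cockles, large mussels — 2 of 4 types.

2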